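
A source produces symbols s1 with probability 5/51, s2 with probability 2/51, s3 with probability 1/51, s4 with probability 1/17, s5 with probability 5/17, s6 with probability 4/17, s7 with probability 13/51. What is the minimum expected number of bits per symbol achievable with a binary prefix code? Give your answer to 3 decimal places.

2.392 bits/symbol

Repeatedly combine the two least-probable nodes; the expected code length is the sum of the merged weights.
merge 1/51 + 2/51 → 1/17
merge 1/17 + 1/17 → 2/17
merge 5/51 + 2/17 → 11/51
merge 11/51 + 4/17 → 23/51
merge 13/51 + 5/17 → 28/51
merge 23/51 + 28/51 → 1
L = 1/17 + 2/17 + 11/51 + 23/51 + 28/51 + 1 = 122/51 ≈ 2.392 bits/symbol.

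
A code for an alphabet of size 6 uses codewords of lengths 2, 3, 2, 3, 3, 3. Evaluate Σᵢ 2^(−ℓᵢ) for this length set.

1

With common denominator 2^3 = 8: Σ 2^(−ℓᵢ) = 2/8 + 1/8 + 2/8 + 1/8 + 1/8 + 1/8 = 8/8 = 1.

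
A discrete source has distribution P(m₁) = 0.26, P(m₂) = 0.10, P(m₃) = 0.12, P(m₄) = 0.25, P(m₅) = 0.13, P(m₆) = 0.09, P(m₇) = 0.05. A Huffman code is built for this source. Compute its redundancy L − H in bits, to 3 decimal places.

Entropy H = −Σ p log₂ p ≈ 2.6159 bits.
Huffman merges: 1/20+9/100→7/50; 1/10+3/25→11/50; 13/100+7/50→27/100; 11/50+1/4→47/100; 13/50+27/100→53/100; 47/100+53/100→1. L = 263/100 ≈ 2.6300.
L − H = 2.6300 − 2.6159 = 0.014 bits.

0.014 bits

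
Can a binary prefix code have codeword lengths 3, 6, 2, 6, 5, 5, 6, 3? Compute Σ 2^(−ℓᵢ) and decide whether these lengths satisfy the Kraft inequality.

0.609375; yes

With common denominator 2^6 = 64: Σ 2^(−ℓᵢ) = 8/64 + 1/64 + 16/64 + 1/64 + 2/64 + 2/64 + 1/64 + 8/64 = 39/64 = 0.609375.
Kraft's inequality requires Σ ≤ 1; here Σ = 0.609375 ≤ 1, so such a prefix code exists.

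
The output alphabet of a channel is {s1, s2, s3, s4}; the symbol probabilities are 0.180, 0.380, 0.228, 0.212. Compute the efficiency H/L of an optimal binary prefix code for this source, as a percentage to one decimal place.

96.8%

Entropy H = −Σ p log₂ p ≈ 1.9365 bits.
Huffman merges: 9/50+53/250→49/125; 57/250+19/50→76/125; 49/125+76/125→1. L = 2 ≈ 2.0000.
Efficiency = H/L = 1.9365/2.0000 = 96.8%.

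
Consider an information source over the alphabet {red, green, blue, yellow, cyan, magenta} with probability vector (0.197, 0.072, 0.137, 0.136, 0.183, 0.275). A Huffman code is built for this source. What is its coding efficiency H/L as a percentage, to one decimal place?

98.1%

Entropy H = −Σ p log₂ p ≈ 2.4799 bits.
Huffman merges: 9/125+17/125→26/125; 137/1000+183/1000→8/25; 197/1000+26/125→81/200; 11/40+8/25→119/200; 81/200+119/200→1. L = 316/125 ≈ 2.5280.
Efficiency = H/L = 2.4799/2.5280 = 98.1%.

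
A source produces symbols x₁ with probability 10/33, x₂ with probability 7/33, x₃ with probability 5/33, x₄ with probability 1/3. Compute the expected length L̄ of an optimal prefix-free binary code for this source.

Repeatedly combine the two least-probable nodes; the expected code length is the sum of the merged weights.
merge 5/33 + 7/33 → 4/11
merge 10/33 + 1/3 → 7/11
merge 4/11 + 7/11 → 1
L = 4/11 + 7/11 + 1 = 2 bits/symbol.

2 bits/symbol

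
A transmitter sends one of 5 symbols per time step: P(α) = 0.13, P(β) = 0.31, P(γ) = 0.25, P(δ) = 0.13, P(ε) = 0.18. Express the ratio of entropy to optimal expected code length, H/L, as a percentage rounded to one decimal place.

Entropy H = −Σ p log₂ p ≈ 2.2344 bits.
Huffman merges: 13/100+13/100→13/50; 9/50+1/4→43/100; 13/50+31/100→57/100; 43/100+57/100→1. L = 113/50 ≈ 2.2600.
Efficiency = H/L = 2.2344/2.2600 = 98.9%.

98.9%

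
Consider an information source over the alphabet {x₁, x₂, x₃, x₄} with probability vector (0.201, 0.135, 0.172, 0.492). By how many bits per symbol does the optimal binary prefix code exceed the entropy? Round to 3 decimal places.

0.019 bits

Entropy H = −Σ p log₂ p ≈ 1.7955 bits.
Huffman merges: 27/200+43/250→307/1000; 201/1000+307/1000→127/250; 123/250+127/250→1. L = 363/200 ≈ 1.8150.
L − H = 1.8150 − 1.7955 = 0.019 bits.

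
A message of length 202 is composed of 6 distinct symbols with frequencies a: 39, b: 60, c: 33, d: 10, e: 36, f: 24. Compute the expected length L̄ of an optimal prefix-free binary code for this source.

Probabilities are the counts divided by 202.
Repeatedly combine the two least-probable nodes; the expected code length is the sum of the merged weights.
merge 5/101 + 12/101 → 17/101
merge 33/202 + 17/101 → 67/202
merge 18/101 + 39/202 → 75/202
merge 30/101 + 67/202 → 127/202
merge 75/202 + 127/202 → 1
L = 17/101 + 67/202 + 75/202 + 127/202 + 1 = 5/2 = 2.5 bits/symbol.

2.5 bits/symbol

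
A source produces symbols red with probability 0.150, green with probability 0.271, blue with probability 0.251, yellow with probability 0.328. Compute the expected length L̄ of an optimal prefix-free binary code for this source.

2 bits/symbol

Repeatedly combine the two least-probable nodes; the expected code length is the sum of the merged weights.
merge 3/20 + 251/1000 → 401/1000
merge 271/1000 + 41/125 → 599/1000
merge 401/1000 + 599/1000 → 1
L = 401/1000 + 599/1000 + 1 = 2 bits/symbol.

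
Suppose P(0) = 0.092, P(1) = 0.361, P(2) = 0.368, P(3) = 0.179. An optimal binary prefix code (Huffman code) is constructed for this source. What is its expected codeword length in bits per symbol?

1.903 bits/symbol

Repeatedly combine the two least-probable nodes; the expected code length is the sum of the merged weights.
merge 23/250 + 179/1000 → 271/1000
merge 271/1000 + 361/1000 → 79/125
merge 46/125 + 79/125 → 1
L = 271/1000 + 79/125 + 1 = 1903/1000 = 1.903 bits/symbol.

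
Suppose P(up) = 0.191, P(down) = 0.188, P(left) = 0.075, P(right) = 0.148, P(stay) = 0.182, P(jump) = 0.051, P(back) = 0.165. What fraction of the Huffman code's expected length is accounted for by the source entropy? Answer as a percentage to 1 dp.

Entropy H = −Σ p log₂ p ≈ 2.6929 bits.
Huffman merges: 51/1000+3/40→63/500; 63/500+37/250→137/500; 33/200+91/500→347/1000; 47/250+191/1000→379/1000; 137/500+347/1000→621/1000; 379/1000+621/1000→1. L = 2747/1000 ≈ 2.7470.
Efficiency = H/L = 2.6929/2.7470 = 98.0%.

98.0%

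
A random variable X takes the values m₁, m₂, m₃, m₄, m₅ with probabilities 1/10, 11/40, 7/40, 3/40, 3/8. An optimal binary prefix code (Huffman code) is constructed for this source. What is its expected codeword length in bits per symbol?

Repeatedly combine the two least-probable nodes; the expected code length is the sum of the merged weights.
merge 3/40 + 1/10 → 7/40
merge 7/40 + 7/40 → 7/20
merge 11/40 + 7/20 → 5/8
merge 3/8 + 5/8 → 1
L = 7/40 + 7/20 + 5/8 + 1 = 43/20 = 2.15 bits/symbol.

2.15 bits/symbol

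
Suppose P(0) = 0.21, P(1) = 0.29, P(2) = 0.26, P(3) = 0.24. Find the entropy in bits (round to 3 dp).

1.990 bits

H = −Σ pᵢ log₂ pᵢ.
−0.21·log₂(0.21) = 0.4728
−0.29·log₂(0.29) = 0.5179
−0.26·log₂(0.26) = 0.5053
−0.24·log₂(0.24) = 0.4941
Sum ≈ 1.9901 → 1.990 bits.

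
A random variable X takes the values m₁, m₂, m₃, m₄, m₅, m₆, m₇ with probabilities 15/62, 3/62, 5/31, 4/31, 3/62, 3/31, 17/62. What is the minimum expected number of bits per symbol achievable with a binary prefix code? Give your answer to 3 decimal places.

2.581 bits/symbol

Repeatedly combine the two least-probable nodes; the expected code length is the sum of the merged weights.
merge 3/62 + 3/62 → 3/31
merge 3/31 + 3/31 → 6/31
merge 4/31 + 5/31 → 9/31
merge 6/31 + 15/62 → 27/62
merge 17/62 + 9/31 → 35/62
merge 27/62 + 35/62 → 1
L = 3/31 + 6/31 + 9/31 + 27/62 + 35/62 + 1 = 80/31 ≈ 2.581 bits/symbol.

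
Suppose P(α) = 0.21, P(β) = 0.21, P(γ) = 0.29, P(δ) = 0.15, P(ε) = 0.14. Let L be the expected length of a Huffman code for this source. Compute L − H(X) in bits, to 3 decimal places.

0.019 bits

Entropy H = −Σ p log₂ p ≈ 2.2712 bits.
Huffman merges: 7/50+3/20→29/100; 21/100+21/100→21/50; 29/100+29/100→29/50; 21/50+29/50→1. L = 229/100 ≈ 2.2900.
L − H = 2.2900 − 2.2712 = 0.019 bits.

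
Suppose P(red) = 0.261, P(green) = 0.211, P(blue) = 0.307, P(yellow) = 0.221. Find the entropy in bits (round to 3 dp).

H = −Σ pᵢ log₂ pᵢ.
−0.261·log₂(0.261) = 0.5058
−0.211·log₂(0.211) = 0.4736
−0.307·log₂(0.307) = 0.5230
−0.221·log₂(0.221) = 0.4813
Sum ≈ 1.9838 → 1.984 bits.

1.984 bits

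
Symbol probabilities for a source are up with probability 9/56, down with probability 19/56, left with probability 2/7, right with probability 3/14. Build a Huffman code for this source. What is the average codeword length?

Repeatedly combine the two least-probable nodes; the expected code length is the sum of the merged weights.
merge 9/56 + 3/14 → 3/8
merge 2/7 + 19/56 → 5/8
merge 3/8 + 5/8 → 1
L = 3/8 + 5/8 + 1 = 2 bits/symbol.

2 bits/symbol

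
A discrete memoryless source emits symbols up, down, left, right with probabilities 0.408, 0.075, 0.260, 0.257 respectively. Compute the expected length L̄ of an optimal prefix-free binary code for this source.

Repeatedly combine the two least-probable nodes; the expected code length is the sum of the merged weights.
merge 3/40 + 257/1000 → 83/250
merge 13/50 + 83/250 → 74/125
merge 51/125 + 74/125 → 1
L = 83/250 + 74/125 + 1 = 481/250 = 1.924 bits/symbol.

1.924 bits/symbol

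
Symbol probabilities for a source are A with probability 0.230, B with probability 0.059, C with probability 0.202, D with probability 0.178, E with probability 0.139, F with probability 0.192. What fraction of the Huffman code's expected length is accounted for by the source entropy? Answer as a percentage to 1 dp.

97.0%

Entropy H = −Σ p log₂ p ≈ 2.4908 bits.
Huffman merges: 59/1000+139/1000→99/500; 89/500+24/125→37/100; 99/500+101/500→2/5; 23/100+37/100→3/5; 2/5+3/5→1. L = 321/125 ≈ 2.5680.
Efficiency = H/L = 2.4908/2.5680 = 97.0%.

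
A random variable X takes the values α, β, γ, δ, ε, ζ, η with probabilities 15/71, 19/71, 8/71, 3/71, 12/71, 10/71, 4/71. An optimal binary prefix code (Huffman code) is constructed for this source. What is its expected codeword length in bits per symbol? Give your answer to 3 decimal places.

2.620 bits/symbol

Repeatedly combine the two least-probable nodes; the expected code length is the sum of the merged weights.
merge 3/71 + 4/71 → 7/71
merge 7/71 + 8/71 → 15/71
merge 10/71 + 12/71 → 22/71
merge 15/71 + 15/71 → 30/71
merge 19/71 + 22/71 → 41/71
merge 30/71 + 41/71 → 1
L = 7/71 + 15/71 + 22/71 + 30/71 + 41/71 + 1 = 186/71 ≈ 2.620 bits/symbol.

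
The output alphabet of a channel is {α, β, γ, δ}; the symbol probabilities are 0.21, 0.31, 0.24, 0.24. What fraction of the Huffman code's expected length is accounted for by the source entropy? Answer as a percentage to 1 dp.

99.2%

Entropy H = −Σ p log₂ p ≈ 1.9849 bits.
Huffman merges: 21/100+6/25→9/20; 6/25+31/100→11/20; 9/20+11/20→1. L = 2 ≈ 2.0000.
Efficiency = H/L = 1.9849/2.0000 = 99.2%.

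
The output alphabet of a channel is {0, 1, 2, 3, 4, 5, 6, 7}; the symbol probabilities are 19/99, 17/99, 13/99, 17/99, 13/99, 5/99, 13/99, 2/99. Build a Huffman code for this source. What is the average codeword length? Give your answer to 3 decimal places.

Repeatedly combine the two least-probable nodes; the expected code length is the sum of the merged weights.
merge 2/99 + 5/99 → 7/99
merge 7/99 + 13/99 → 20/99
merge 13/99 + 13/99 → 26/99
merge 17/99 + 17/99 → 34/99
merge 19/99 + 20/99 → 13/33
merge 26/99 + 34/99 → 20/33
merge 13/33 + 20/33 → 1
L = 7/99 + 20/99 + 26/99 + 34/99 + 13/33 + 20/33 + 1 = 95/33 ≈ 2.879 bits/symbol.

2.879 bits/symbol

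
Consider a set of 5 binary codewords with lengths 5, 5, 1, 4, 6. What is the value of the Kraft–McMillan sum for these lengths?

0.640625

With common denominator 2^6 = 64: Σ 2^(−ℓᵢ) = 2/64 + 2/64 + 32/64 + 4/64 + 1/64 = 41/64 = 0.640625.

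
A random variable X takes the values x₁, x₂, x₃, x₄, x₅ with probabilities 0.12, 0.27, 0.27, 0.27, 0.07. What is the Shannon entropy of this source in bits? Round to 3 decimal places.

H = −Σ pᵢ log₂ pᵢ.
−0.12·log₂(0.12) = 0.3671
−0.27·log₂(0.27) = 0.5100
−0.27·log₂(0.27) = 0.5100
−0.27·log₂(0.27) = 0.5100
−0.07·log₂(0.07) = 0.2686
Sum ≈ 2.1657 → 2.166 bits.

2.166 bits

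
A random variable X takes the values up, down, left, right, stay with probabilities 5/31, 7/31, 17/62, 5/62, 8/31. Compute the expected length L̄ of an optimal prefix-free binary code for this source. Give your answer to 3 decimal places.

Repeatedly combine the two least-probable nodes; the expected code length is the sum of the merged weights.
merge 5/62 + 5/31 → 15/62
merge 7/31 + 15/62 → 29/62
merge 8/31 + 17/62 → 33/62
merge 29/62 + 33/62 → 1
L = 15/62 + 29/62 + 33/62 + 1 = 139/62 ≈ 2.242 bits/symbol.

2.242 bits/symbol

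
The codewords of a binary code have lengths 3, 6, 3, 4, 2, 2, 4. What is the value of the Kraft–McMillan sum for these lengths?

With common denominator 2^6 = 64: Σ 2^(−ℓᵢ) = 8/64 + 1/64 + 8/64 + 4/64 + 16/64 + 16/64 + 4/64 = 57/64 = 0.890625.

0.890625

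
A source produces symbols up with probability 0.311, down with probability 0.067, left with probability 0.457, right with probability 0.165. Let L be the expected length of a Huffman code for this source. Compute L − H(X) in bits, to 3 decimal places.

Entropy H = −Σ p log₂ p ≈ 1.7305 bits.
Huffman merges: 67/1000+33/200→29/125; 29/125+311/1000→543/1000; 457/1000+543/1000→1. L = 71/40 ≈ 1.7750.
L − H = 1.7750 − 1.7305 = 0.044 bits.

0.044 bits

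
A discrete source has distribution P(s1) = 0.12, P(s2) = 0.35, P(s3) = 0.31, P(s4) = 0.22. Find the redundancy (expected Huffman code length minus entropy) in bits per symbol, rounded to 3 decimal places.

0.088 bits

Entropy H = −Σ p log₂ p ≈ 1.9015 bits.
Huffman merges: 3/25+11/50→17/50; 31/100+17/50→13/20; 7/20+13/20→1. L = 199/100 ≈ 1.9900.
L − H = 1.9900 − 1.9015 = 0.088 bits.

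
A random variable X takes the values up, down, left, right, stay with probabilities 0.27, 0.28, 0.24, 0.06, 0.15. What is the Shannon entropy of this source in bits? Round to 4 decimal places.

H = −Σ pᵢ log₂ pᵢ.
−0.27·log₂(0.27) = 0.5100
−0.28·log₂(0.28) = 0.5142
−0.24·log₂(0.24) = 0.4941
−0.06·log₂(0.06) = 0.2435
−0.15·log₂(0.15) = 0.4105
Sum ≈ 2.1725 → 2.1725 bits.

2.1725 bits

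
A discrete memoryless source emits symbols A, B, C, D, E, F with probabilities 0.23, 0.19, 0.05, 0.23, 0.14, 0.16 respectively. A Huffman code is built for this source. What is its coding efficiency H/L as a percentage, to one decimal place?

Entropy H = −Σ p log₂ p ≈ 2.4668 bits.
Huffman merges: 1/20+7/50→19/100; 4/25+19/100→7/20; 19/100+23/100→21/50; 23/100+7/20→29/50; 21/50+29/50→1. L = 127/50 ≈ 2.5400.
Efficiency = H/L = 2.4668/2.5400 = 97.1%.

97.1%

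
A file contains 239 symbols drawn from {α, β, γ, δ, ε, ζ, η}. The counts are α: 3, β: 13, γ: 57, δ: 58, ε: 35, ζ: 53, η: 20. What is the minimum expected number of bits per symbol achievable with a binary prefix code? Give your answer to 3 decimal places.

2.515 bits/symbol

Probabilities are the counts divided by 239.
Repeatedly combine the two least-probable nodes; the expected code length is the sum of the merged weights.
merge 3/239 + 13/239 → 16/239
merge 16/239 + 20/239 → 36/239
merge 35/239 + 36/239 → 71/239
merge 53/239 + 57/239 → 110/239
merge 58/239 + 71/239 → 129/239
merge 110/239 + 129/239 → 1
L = 16/239 + 36/239 + 71/239 + 110/239 + 129/239 + 1 = 601/239 ≈ 2.515 bits/symbol.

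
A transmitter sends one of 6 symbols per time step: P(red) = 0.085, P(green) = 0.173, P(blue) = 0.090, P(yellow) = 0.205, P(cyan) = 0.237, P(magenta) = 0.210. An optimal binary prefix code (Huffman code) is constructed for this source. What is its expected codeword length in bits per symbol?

Repeatedly combine the two least-probable nodes; the expected code length is the sum of the merged weights.
merge 17/200 + 9/100 → 7/40
merge 173/1000 + 7/40 → 87/250
merge 41/200 + 21/100 → 83/200
merge 237/1000 + 87/250 → 117/200
merge 83/200 + 117/200 → 1
L = 7/40 + 87/250 + 83/200 + 117/200 + 1 = 2523/1000 = 2.523 bits/symbol.

2.523 bits/symbol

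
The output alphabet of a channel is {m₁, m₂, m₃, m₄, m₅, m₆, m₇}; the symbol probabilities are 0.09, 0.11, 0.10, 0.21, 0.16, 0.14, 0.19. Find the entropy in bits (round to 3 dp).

H = −Σ pᵢ log₂ pᵢ.
−0.09·log₂(0.09) = 0.3127
−0.11·log₂(0.11) = 0.3503
−0.10·log₂(0.10) = 0.3322
−0.21·log₂(0.21) = 0.4728
−0.16·log₂(0.16) = 0.4230
−0.14·log₂(0.14) = 0.3971
−0.19·log₂(0.19) = 0.4552
Sum ≈ 2.7433 → 2.743 bits.

2.743 bits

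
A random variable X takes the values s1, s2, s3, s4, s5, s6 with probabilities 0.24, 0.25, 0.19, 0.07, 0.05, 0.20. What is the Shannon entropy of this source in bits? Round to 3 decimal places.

2.398 bits

H = −Σ pᵢ log₂ pᵢ.
−0.24·log₂(0.24) = 0.4941
−0.25·log₂(0.25) = 0.5000
−0.19·log₂(0.19) = 0.4552
−0.07·log₂(0.07) = 0.2686
−0.05·log₂(0.05) = 0.2161
−0.20·log₂(0.20) = 0.4644
Sum ≈ 2.3984 → 2.398 bits.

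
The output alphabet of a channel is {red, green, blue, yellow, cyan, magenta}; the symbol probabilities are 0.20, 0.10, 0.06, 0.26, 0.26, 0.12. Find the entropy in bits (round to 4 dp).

H = −Σ pᵢ log₂ pᵢ.
−0.20·log₂(0.20) = 0.4644
−0.10·log₂(0.10) = 0.3322
−0.06·log₂(0.06) = 0.2435
−0.26·log₂(0.26) = 0.5053
−0.26·log₂(0.26) = 0.5053
−0.12·log₂(0.12) = 0.3671
Sum ≈ 2.4178 → 2.4178 bits.

2.4178 bits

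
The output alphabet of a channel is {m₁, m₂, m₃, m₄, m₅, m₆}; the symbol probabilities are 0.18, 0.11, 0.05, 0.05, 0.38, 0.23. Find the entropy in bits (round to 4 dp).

2.2459 bits

H = −Σ pᵢ log₂ pᵢ.
−0.18·log₂(0.18) = 0.4453
−0.11·log₂(0.11) = 0.3503
−0.05·log₂(0.05) = 0.2161
−0.05·log₂(0.05) = 0.2161
−0.38·log₂(0.38) = 0.5305
−0.23·log₂(0.23) = 0.4877
Sum ≈ 2.2459 → 2.2459 bits.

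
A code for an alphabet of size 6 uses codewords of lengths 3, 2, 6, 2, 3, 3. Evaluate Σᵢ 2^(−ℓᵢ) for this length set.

0.890625

With common denominator 2^6 = 64: Σ 2^(−ℓᵢ) = 8/64 + 16/64 + 1/64 + 16/64 + 8/64 + 8/64 = 57/64 = 0.890625.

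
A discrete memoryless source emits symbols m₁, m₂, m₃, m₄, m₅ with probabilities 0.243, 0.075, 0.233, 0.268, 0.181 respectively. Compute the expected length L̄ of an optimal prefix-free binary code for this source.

Repeatedly combine the two least-probable nodes; the expected code length is the sum of the merged weights.
merge 3/40 + 181/1000 → 32/125
merge 233/1000 + 243/1000 → 119/250
merge 32/125 + 67/250 → 131/250
merge 119/250 + 131/250 → 1
L = 32/125 + 119/250 + 131/250 + 1 = 282/125 = 2.256 bits/symbol.

2.256 bits/symbol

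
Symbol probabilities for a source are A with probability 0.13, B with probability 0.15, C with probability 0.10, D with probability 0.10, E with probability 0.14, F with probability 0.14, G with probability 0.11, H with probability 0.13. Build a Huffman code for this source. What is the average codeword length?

3 bits/symbol

Repeatedly combine the two least-probable nodes; the expected code length is the sum of the merged weights.
merge 1/10 + 1/10 → 1/5
merge 11/100 + 13/100 → 6/25
merge 13/100 + 7/50 → 27/100
merge 7/50 + 3/20 → 29/100
merge 1/5 + 6/25 → 11/25
merge 27/100 + 29/100 → 14/25
merge 11/25 + 14/25 → 1
L = 1/5 + 6/25 + 27/100 + 29/100 + 11/25 + 14/25 + 1 = 3 bits/symbol.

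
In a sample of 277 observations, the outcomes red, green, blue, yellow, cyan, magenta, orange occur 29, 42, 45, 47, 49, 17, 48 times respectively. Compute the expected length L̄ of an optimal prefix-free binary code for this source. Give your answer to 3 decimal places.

Probabilities are the counts divided by 277.
Repeatedly combine the two least-probable nodes; the expected code length is the sum of the merged weights.
merge 17/277 + 29/277 → 46/277
merge 42/277 + 45/277 → 87/277
merge 46/277 + 47/277 → 93/277
merge 48/277 + 49/277 → 97/277
merge 87/277 + 93/277 → 180/277
merge 97/277 + 180/277 → 1
L = 46/277 + 87/277 + 93/277 + 97/277 + 180/277 + 1 = 780/277 ≈ 2.816 bits/symbol.

2.816 bits/symbol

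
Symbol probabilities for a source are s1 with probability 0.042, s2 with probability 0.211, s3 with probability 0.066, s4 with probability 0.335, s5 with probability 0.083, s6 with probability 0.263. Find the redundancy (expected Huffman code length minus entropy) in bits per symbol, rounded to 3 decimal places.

0.041 bits

Entropy H = −Σ p log₂ p ≈ 2.2579 bits.
Huffman merges: 21/500+33/500→27/250; 83/1000+27/250→191/1000; 191/1000+211/1000→201/500; 263/1000+67/200→299/500; 201/500+299/500→1. L = 2299/1000 ≈ 2.2990.
L − H = 2.2990 − 2.2579 = 0.041 bits.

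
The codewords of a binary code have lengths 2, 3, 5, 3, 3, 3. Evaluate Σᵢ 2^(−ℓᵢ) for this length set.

With common denominator 2^5 = 32: Σ 2^(−ℓᵢ) = 8/32 + 4/32 + 1/32 + 4/32 + 4/32 + 4/32 = 25/32 = 0.78125.

0.78125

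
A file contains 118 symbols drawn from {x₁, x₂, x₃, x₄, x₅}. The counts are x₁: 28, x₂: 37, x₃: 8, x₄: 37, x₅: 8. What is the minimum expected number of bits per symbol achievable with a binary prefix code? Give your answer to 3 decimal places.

Probabilities are the counts divided by 118.
Repeatedly combine the two least-probable nodes; the expected code length is the sum of the merged weights.
merge 4/59 + 4/59 → 8/59
merge 8/59 + 14/59 → 22/59
merge 37/118 + 37/118 → 37/59
merge 22/59 + 37/59 → 1
L = 8/59 + 22/59 + 37/59 + 1 = 126/59 ≈ 2.136 bits/symbol.

2.136 bits/symbol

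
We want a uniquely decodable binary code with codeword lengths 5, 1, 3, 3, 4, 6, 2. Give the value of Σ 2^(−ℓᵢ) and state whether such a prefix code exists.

1.109375; no

With common denominator 2^6 = 64: Σ 2^(−ℓᵢ) = 2/64 + 32/64 + 8/64 + 8/64 + 4/64 + 1/64 + 16/64 = 71/64 = 1.109375.
Kraft's inequality requires Σ ≤ 1; here Σ = 1.109375 > 1, so no such prefix code exists.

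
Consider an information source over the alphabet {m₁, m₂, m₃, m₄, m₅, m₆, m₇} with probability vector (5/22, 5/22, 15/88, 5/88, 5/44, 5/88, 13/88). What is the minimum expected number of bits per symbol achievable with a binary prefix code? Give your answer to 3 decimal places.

2.659 bits/symbol

Repeatedly combine the two least-probable nodes; the expected code length is the sum of the merged weights.
merge 5/88 + 5/88 → 5/44
merge 5/44 + 5/44 → 5/22
merge 13/88 + 15/88 → 7/22
merge 5/22 + 5/22 → 5/11
merge 5/22 + 7/22 → 6/11
merge 5/11 + 6/11 → 1
L = 5/44 + 5/22 + 7/22 + 5/11 + 6/11 + 1 = 117/44 ≈ 2.659 bits/symbol.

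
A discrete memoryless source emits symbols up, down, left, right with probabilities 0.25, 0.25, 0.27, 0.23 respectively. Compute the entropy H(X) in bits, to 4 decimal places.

H = −Σ pᵢ log₂ pᵢ.
−0.25·log₂(0.25) = 0.5000
−0.25·log₂(0.25) = 0.5000
−0.27·log₂(0.27) = 0.5100
−0.23·log₂(0.23) = 0.4877
Sum ≈ 1.9977 → 1.9977 bits.

1.9977 bits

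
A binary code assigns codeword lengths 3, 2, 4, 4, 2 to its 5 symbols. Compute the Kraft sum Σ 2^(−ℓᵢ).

With common denominator 2^4 = 16: Σ 2^(−ℓᵢ) = 2/16 + 4/16 + 1/16 + 1/16 + 4/16 = 12/16 = 0.75.

0.75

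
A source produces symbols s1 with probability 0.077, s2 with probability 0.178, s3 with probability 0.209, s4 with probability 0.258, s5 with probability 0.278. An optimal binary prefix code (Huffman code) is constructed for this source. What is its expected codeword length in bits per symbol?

Repeatedly combine the two least-probable nodes; the expected code length is the sum of the merged weights.
merge 77/1000 + 89/500 → 51/200
merge 209/1000 + 51/200 → 58/125
merge 129/500 + 139/500 → 67/125
merge 58/125 + 67/125 → 1
L = 51/200 + 58/125 + 67/125 + 1 = 451/200 = 2.255 bits/symbol.

2.255 bits/symbol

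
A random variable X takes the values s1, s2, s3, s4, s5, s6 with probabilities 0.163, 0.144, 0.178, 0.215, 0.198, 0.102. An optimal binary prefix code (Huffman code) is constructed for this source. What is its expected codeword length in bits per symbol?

2.587 bits/symbol

Repeatedly combine the two least-probable nodes; the expected code length is the sum of the merged weights.
merge 51/500 + 18/125 → 123/500
merge 163/1000 + 89/500 → 341/1000
merge 99/500 + 43/200 → 413/1000
merge 123/500 + 341/1000 → 587/1000
merge 413/1000 + 587/1000 → 1
L = 123/500 + 341/1000 + 413/1000 + 587/1000 + 1 = 2587/1000 = 2.587 bits/symbol.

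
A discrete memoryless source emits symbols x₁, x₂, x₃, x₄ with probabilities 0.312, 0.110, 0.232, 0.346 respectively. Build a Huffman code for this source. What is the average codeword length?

Repeatedly combine the two least-probable nodes; the expected code length is the sum of the merged weights.
merge 11/100 + 29/125 → 171/500
merge 39/125 + 171/500 → 327/500
merge 173/500 + 327/500 → 1
L = 171/500 + 327/500 + 1 = 499/250 = 1.996 bits/symbol.

1.996 bits/symbol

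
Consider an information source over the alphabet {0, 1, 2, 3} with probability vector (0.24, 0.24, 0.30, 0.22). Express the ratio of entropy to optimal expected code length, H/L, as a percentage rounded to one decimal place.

99.5%

Entropy H = −Σ p log₂ p ≈ 1.9899 bits.
Huffman merges: 11/50+6/25→23/50; 6/25+3/10→27/50; 23/50+27/50→1. L = 2 ≈ 2.0000.
Efficiency = H/L = 1.9899/2.0000 = 99.5%.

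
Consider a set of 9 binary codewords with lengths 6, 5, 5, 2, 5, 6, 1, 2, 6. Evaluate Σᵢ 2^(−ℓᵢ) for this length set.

1.140625

With common denominator 2^6 = 64: Σ 2^(−ℓᵢ) = 1/64 + 2/64 + 2/64 + 16/64 + 2/64 + 1/64 + 32/64 + 16/64 + 1/64 = 73/64 = 1.140625.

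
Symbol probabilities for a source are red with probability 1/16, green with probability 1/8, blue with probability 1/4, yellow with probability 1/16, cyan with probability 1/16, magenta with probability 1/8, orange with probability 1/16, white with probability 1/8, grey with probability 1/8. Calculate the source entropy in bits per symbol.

3 bits

Each probability is a power of 1/2, so log₂(1/p) is an integer.
H = Σ p·log₂(1/p) = 1/16·4 + 1/8·3 + 1/4·2 + 1/16·4 + 1/16·4 + 1/8·3 + 1/16·4 + 1/8·3 + 1/8·3 = 3 bits.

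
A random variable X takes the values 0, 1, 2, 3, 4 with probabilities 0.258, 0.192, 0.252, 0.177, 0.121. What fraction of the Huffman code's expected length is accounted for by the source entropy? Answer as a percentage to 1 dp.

Entropy H = −Σ p log₂ p ≈ 2.2734 bits.
Huffman merges: 121/1000+177/1000→149/500; 24/125+63/250→111/250; 129/500+149/500→139/250; 111/250+139/250→1. L = 1149/500 ≈ 2.2980.
Efficiency = H/L = 2.2734/2.2980 = 98.9%.

98.9%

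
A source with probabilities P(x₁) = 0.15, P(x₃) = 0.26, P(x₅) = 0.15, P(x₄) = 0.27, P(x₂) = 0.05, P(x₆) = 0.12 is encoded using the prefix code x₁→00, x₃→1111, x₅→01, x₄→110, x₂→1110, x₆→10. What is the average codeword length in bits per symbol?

2.89 bits/symbol

L̄ = Σ pᵢ·ℓᵢ = 0.15·2 + 0.26·4 + 0.15·2 + 0.27·3 + 0.05·4 + 0.12·2 = 2.89 bits/symbol.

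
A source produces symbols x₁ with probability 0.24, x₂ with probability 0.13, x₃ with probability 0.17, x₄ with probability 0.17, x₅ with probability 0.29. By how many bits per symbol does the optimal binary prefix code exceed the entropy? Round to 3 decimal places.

0.036 bits

Entropy H = −Σ p log₂ p ≈ 2.2639 bits.
Huffman merges: 13/100+17/100→3/10; 17/100+6/25→41/100; 29/100+3/10→59/100; 41/100+59/100→1. L = 23/10 ≈ 2.3000.
L − H = 2.3000 − 2.2639 = 0.036 bits.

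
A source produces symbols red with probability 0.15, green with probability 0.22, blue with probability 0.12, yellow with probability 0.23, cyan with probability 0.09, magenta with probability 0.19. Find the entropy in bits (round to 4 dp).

2.5137 bits

H = −Σ pᵢ log₂ pᵢ.
−0.15·log₂(0.15) = 0.4105
−0.22·log₂(0.22) = 0.4806
−0.12·log₂(0.12) = 0.3671
−0.23·log₂(0.23) = 0.4877
−0.09·log₂(0.09) = 0.3127
−0.19·log₂(0.19) = 0.4552
Sum ≈ 2.5137 → 2.5137 bits.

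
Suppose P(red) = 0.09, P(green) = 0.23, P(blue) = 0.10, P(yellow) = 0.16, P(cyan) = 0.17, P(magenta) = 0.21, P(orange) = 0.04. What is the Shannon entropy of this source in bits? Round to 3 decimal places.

H = −Σ pᵢ log₂ pᵢ.
−0.09·log₂(0.09) = 0.3127
−0.23·log₂(0.23) = 0.4877
−0.10·log₂(0.10) = 0.3322
−0.16·log₂(0.16) = 0.4230
−0.17·log₂(0.17) = 0.4346
−0.21·log₂(0.21) = 0.4728
−0.04·log₂(0.04) = 0.1858
Sum ≈ 2.6487 → 2.649 bits.

2.649 bits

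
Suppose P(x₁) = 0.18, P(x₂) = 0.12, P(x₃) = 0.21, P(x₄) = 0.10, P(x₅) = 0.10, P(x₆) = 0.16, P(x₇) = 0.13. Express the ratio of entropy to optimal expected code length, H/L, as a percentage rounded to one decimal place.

98.8%

Entropy H = −Σ p log₂ p ≈ 2.7552 bits.
Huffman merges: 1/10+1/10→1/5; 3/25+13/100→1/4; 4/25+9/50→17/50; 1/5+21/100→41/100; 1/4+17/50→59/100; 41/100+59/100→1. L = 279/100 ≈ 2.7900.
Efficiency = H/L = 2.7552/2.7900 = 98.8%.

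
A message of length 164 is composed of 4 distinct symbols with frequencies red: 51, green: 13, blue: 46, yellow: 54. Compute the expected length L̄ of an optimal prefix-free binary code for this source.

2 bits/symbol

Probabilities are the counts divided by 164.
Repeatedly combine the two least-probable nodes; the expected code length is the sum of the merged weights.
merge 13/164 + 23/82 → 59/164
merge 51/164 + 27/82 → 105/164
merge 59/164 + 105/164 → 1
L = 59/164 + 105/164 + 1 = 2 bits/symbol.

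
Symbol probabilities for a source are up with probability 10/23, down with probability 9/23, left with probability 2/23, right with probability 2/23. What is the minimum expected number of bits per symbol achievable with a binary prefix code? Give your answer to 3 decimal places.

Repeatedly combine the two least-probable nodes; the expected code length is the sum of the merged weights.
merge 2/23 + 2/23 → 4/23
merge 4/23 + 9/23 → 13/23
merge 10/23 + 13/23 → 1
L = 4/23 + 13/23 + 1 = 40/23 ≈ 1.739 bits/symbol.

1.739 bits/symbol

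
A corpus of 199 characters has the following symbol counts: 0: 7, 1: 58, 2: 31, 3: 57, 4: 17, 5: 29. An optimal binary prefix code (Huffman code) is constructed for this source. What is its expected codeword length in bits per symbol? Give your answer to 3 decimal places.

2.387 bits/symbol

Probabilities are the counts divided by 199.
Repeatedly combine the two least-probable nodes; the expected code length is the sum of the merged weights.
merge 7/199 + 17/199 → 24/199
merge 24/199 + 29/199 → 53/199
merge 31/199 + 53/199 → 84/199
merge 57/199 + 58/199 → 115/199
merge 84/199 + 115/199 → 1
L = 24/199 + 53/199 + 84/199 + 115/199 + 1 = 475/199 ≈ 2.387 bits/symbol.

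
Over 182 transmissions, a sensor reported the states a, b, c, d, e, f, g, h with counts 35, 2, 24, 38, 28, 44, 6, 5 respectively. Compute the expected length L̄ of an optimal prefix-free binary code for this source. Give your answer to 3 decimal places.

2.659 bits/symbol

Probabilities are the counts divided by 182.
Repeatedly combine the two least-probable nodes; the expected code length is the sum of the merged weights.
merge 1/91 + 5/182 → 1/26
merge 3/91 + 1/26 → 1/14
merge 1/14 + 12/91 → 37/182
merge 2/13 + 5/26 → 9/26
merge 37/182 + 19/91 → 75/182
merge 22/91 + 9/26 → 107/182
merge 75/182 + 107/182 → 1
L = 1/26 + 1/14 + 37/182 + 9/26 + 75/182 + 107/182 + 1 = 242/91 ≈ 2.659 bits/symbol.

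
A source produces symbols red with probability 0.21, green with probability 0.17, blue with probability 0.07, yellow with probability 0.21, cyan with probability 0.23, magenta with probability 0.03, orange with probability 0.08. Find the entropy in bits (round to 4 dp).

H = −Σ pᵢ log₂ pᵢ.
−0.21·log₂(0.21) = 0.4728
−0.17·log₂(0.17) = 0.4346
−0.07·log₂(0.07) = 0.2686
−0.21·log₂(0.21) = 0.4728
−0.23·log₂(0.23) = 0.4877
−0.03·log₂(0.03) = 0.1518
−0.08·log₂(0.08) = 0.2915
Sum ≈ 2.5797 → 2.5797 bits.

2.5797 bits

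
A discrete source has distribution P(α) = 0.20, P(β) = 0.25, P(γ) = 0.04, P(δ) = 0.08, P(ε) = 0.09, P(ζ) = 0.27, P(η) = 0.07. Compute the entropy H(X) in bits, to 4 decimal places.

2.5329 bits

H = −Σ pᵢ log₂ pᵢ.
−0.20·log₂(0.20) = 0.4644
−0.25·log₂(0.25) = 0.5000
−0.04·log₂(0.04) = 0.1858
−0.08·log₂(0.08) = 0.2915
−0.09·log₂(0.09) = 0.3127
−0.27·log₂(0.27) = 0.5100
−0.07·log₂(0.07) = 0.2686
Sum ≈ 2.5329 → 2.5329 bits.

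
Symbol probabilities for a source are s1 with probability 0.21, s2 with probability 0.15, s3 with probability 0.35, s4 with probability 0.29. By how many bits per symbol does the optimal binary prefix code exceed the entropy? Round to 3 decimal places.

0.069 bits

Entropy H = −Σ p log₂ p ≈ 1.9314 bits.
Huffman merges: 3/20+21/100→9/25; 29/100+7/20→16/25; 9/25+16/25→1. L = 2 ≈ 2.0000.
L − H = 2.0000 − 1.9314 = 0.069 bits.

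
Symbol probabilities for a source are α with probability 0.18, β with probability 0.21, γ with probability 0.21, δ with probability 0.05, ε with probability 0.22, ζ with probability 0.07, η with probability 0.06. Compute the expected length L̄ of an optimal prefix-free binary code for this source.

2.65 bits/symbol

Repeatedly combine the two least-probable nodes; the expected code length is the sum of the merged weights.
merge 1/20 + 3/50 → 11/100
merge 7/100 + 11/100 → 9/50
merge 9/50 + 9/50 → 9/25
merge 21/100 + 21/100 → 21/50
merge 11/50 + 9/25 → 29/50
merge 21/50 + 29/50 → 1
L = 11/100 + 9/50 + 9/25 + 21/50 + 29/50 + 1 = 53/20 = 2.65 bits/symbol.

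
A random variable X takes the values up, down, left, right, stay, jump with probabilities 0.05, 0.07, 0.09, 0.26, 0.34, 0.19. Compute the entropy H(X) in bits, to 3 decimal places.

H = −Σ pᵢ log₂ pᵢ.
−0.05·log₂(0.05) = 0.2161
−0.07·log₂(0.07) = 0.2686
−0.09·log₂(0.09) = 0.3127
−0.26·log₂(0.26) = 0.5053
−0.34·log₂(0.34) = 0.5292
−0.19·log₂(0.19) = 0.4552
Sum ≈ 2.2870 → 2.287 bits.

2.287 bits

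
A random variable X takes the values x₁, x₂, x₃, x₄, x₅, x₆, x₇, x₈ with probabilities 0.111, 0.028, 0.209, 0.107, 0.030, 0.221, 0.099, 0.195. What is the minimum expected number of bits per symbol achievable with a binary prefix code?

2.785 bits/symbol

Repeatedly combine the two least-probable nodes; the expected code length is the sum of the merged weights.
merge 7/250 + 3/100 → 29/500
merge 29/500 + 99/1000 → 157/1000
merge 107/1000 + 111/1000 → 109/500
merge 157/1000 + 39/200 → 44/125
merge 209/1000 + 109/500 → 427/1000
merge 221/1000 + 44/125 → 573/1000
merge 427/1000 + 573/1000 → 1
L = 29/500 + 157/1000 + 109/500 + 44/125 + 427/1000 + 573/1000 + 1 = 557/200 = 2.785 bits/symbol.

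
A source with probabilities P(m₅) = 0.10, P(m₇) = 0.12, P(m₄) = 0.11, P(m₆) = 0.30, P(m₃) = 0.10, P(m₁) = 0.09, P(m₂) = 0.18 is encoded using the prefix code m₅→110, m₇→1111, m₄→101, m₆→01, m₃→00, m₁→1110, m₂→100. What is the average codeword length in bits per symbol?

L̄ = Σ pᵢ·ℓᵢ = 0.10·3 + 0.12·4 + 0.11·3 + 0.30·2 + 0.10·2 + 0.09·4 + 0.18·3 = 2.81 bits/symbol.

2.81 bits/symbol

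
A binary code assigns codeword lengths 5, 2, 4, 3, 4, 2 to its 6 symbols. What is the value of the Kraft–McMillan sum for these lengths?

With common denominator 2^5 = 32: Σ 2^(−ℓᵢ) = 1/32 + 8/32 + 2/32 + 4/32 + 2/32 + 8/32 = 25/32 = 0.78125.

0.78125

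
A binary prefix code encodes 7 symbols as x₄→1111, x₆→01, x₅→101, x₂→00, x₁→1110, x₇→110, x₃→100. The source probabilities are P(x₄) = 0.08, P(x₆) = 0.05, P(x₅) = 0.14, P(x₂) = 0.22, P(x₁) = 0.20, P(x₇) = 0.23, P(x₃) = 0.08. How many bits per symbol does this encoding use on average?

L̄ = Σ pᵢ·ℓᵢ = 0.08·4 + 0.05·2 + 0.14·3 + 0.22·2 + 0.20·4 + 0.23·3 + 0.08·3 = 3.01 bits/symbol.

3.01 bits/symbol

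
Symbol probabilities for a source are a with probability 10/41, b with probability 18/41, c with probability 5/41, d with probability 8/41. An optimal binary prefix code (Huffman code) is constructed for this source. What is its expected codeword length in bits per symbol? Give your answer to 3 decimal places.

Repeatedly combine the two least-probable nodes; the expected code length is the sum of the merged weights.
merge 5/41 + 8/41 → 13/41
merge 10/41 + 13/41 → 23/41
merge 18/41 + 23/41 → 1
L = 13/41 + 23/41 + 1 = 77/41 ≈ 1.878 bits/symbol.

1.878 bits/symbol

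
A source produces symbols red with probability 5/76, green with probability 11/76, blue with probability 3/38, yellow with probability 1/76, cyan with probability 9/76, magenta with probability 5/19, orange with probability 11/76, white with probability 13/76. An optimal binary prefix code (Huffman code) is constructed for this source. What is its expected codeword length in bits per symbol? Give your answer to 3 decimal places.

Repeatedly combine the two least-probable nodes; the expected code length is the sum of the merged weights.
merge 1/76 + 5/76 → 3/38
merge 3/38 + 3/38 → 3/19
merge 9/76 + 11/76 → 5/19
merge 11/76 + 3/19 → 23/76
merge 13/76 + 5/19 → 33/76
merge 5/19 + 23/76 → 43/76
merge 33/76 + 43/76 → 1
L = 3/38 + 3/19 + 5/19 + 23/76 + 33/76 + 43/76 + 1 = 213/76 ≈ 2.803 bits/symbol.

2.803 bits/symbol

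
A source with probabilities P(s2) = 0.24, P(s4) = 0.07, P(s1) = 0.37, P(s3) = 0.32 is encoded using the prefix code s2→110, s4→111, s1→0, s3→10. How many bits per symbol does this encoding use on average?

L̄ = Σ pᵢ·ℓᵢ = 0.24·3 + 0.07·3 + 0.37·1 + 0.32·2 = 1.94 bits/symbol.

1.94 bits/symbol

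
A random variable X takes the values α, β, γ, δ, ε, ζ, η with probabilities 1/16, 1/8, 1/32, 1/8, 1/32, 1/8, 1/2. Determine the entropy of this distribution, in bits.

Each probability is a power of 1/2, so log₂(1/p) is an integer.
H = Σ p·log₂(1/p) = 1/16·4 + 1/8·3 + 1/32·5 + 1/8·3 + 1/32·5 + 1/8·3 + 1/2·1 = 2.1875 bits.

2.1875 bits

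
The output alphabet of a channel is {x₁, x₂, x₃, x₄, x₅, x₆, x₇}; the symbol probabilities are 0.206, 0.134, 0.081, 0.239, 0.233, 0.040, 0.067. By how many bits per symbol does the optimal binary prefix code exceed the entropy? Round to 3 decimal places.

0.035 bits

Entropy H = −Σ p log₂ p ≈ 2.5820 bits.
Huffman merges: 1/25+67/1000→107/1000; 81/1000+107/1000→47/250; 67/500+47/250→161/500; 103/500+233/1000→439/1000; 239/1000+161/500→561/1000; 439/1000+561/1000→1. L = 2617/1000 ≈ 2.6170.
L − H = 2.6170 − 2.5820 = 0.035 bits.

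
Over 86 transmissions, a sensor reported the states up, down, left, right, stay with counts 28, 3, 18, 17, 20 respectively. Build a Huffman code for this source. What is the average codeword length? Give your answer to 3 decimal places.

Probabilities are the counts divided by 86.
Repeatedly combine the two least-probable nodes; the expected code length is the sum of the merged weights.
merge 3/86 + 17/86 → 10/43
merge 9/43 + 10/43 → 19/43
merge 10/43 + 14/43 → 24/43
merge 19/43 + 24/43 → 1
L = 10/43 + 19/43 + 24/43 + 1 = 96/43 ≈ 2.233 bits/symbol.

2.233 bits/symbol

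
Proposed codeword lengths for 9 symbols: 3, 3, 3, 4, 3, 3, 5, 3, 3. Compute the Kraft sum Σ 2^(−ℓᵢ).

0.96875

With common denominator 2^5 = 32: Σ 2^(−ℓᵢ) = 4/32 + 4/32 + 4/32 + 2/32 + 4/32 + 4/32 + 1/32 + 4/32 + 4/32 = 31/32 = 0.96875.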